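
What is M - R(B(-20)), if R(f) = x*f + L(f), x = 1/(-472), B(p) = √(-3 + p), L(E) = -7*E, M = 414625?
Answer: 414625 + 3305*I*√23/472 ≈ 4.1463e+5 + 33.581*I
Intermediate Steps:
x = -1/472 ≈ -0.0021186
R(f) = -3305*f/472 (R(f) = -f/472 - 7*f = -3305*f/472)
M - R(B(-20)) = 414625 - (-3305)*√(-3 - 20)/472 = 414625 - (-3305)*√(-23)/472 = 414625 - (-3305)*I*√23/472 = 414625 + 3305*I*√23/472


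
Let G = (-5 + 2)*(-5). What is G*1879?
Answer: 28185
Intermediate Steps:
G = 15 (G = -3*(-5) = 15)
G*1879 = 15*1879 = 28185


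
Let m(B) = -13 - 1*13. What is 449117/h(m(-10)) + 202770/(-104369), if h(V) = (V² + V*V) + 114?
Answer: 46576631353/153004954 ≈ 304.41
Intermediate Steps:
m(B) = -26 (m(B) = -13 - 13 = -26)
h(V) = 114 + 2*V² (h(V) = (V² + V²) + 114 = 2*V² + 114 = 114 + 2*V²)
449117/h(m(-10)) + 202770/(-104369) = 449117/(114 + 2*(-26)²) + 202770/(-104369) = 449117/(114 + 2*676) + 202770*(-1/104369) = 449117/(114 + 1352) - 202770/104369 = 449117/1466 - 202770/104369 = 46576631353/153004954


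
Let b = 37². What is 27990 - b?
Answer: 26621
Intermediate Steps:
b = 1369
27990 - b = 27990 - 1*1369 = 27990 - 1369 = 26621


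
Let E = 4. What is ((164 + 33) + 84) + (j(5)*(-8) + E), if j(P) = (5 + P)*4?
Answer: -35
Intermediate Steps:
j(P) = 20 + 4*P
((164 + 33) + 84) + (j(5)*(-8) + E) = ((164 + 33) + 84) + ((20 + 4*5)*(-8) + 4) = (197 + 84) + ((20 + 20)*(-8) + 4) = 281 + (40*(-8) + 4) = 281 + (-320 + 4) = 281 - 316 = -35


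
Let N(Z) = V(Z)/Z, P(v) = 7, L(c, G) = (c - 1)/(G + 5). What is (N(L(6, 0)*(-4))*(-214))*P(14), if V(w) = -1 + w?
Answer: -3745/2 ≈ -1872.5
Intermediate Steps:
L(c, G) = (-1 + c)/(5 + G)
N(Z) = (-1 + Z)/Z
(N(L(6, 0)*(-4))*(-214))*P(14) = (((-1 + ((-1 + 6)/(5 + 0))*(-4))/((((-1 + 6)/(5 + 0))*(-4))))*(-214))*7 = (((-1 + (5/5)*(-4))/(((5/5)*(-4))))*(-214))*7 = (((-1 + ((1/5)*5)*(-4))/((((1/5)*5)*(-4))))*(-214))*7 = (((-1 + 1*(-4))/((1*(-4))))*(-214))*7 = (((-1 - 4)/(-4))*(-214))*7 = (-1/4*(-5)*(-214))*7 = ((5/4)*(-214))*7 = -535/2*7 = -3745/2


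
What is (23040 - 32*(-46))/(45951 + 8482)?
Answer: 24512/54433 ≈ 0.45031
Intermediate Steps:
(23040 - 32*(-46))/(45951 + 8482) = (23040 + 1472)/54433 = 24512*(1/54433) = 24512/54433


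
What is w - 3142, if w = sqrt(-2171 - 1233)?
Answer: -3142 + 2*I*sqrt(851) ≈ -3142.0 + 58.344*I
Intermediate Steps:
w = 2*I*sqrt(851) (w = sqrt(-3404) = 2*I*sqrt(851) ≈ 58.344*I)
w - 3142 = 2*I*sqrt(851) - 3142 = -3142 + 2*I*sqrt(851)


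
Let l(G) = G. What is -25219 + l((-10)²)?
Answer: -25119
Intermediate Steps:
-25219 + l((-10)²) = -25219 + (-10)² = -25219 + 100 = -25119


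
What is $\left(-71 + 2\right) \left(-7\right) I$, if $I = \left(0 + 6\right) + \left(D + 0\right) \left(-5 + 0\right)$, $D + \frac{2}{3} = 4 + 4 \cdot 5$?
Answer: $-53452$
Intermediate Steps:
$D = \frac{70}{3}$ ($D = - \frac{2}{3} + \left(4 + 4 \cdot 5\right) = - \frac{2}{3} + \left(4 + 20\right) = - \frac{2}{3} + 24 = \frac{70}{3} \approx 23.333$)
$I = - \frac{332}{3}$ ($I = \left(0 + 6\right) + \left(\frac{70}{3} + 0\right) \left(-5 + 0\right) = 6 + \frac{70}{3} \left(-5\right) = 6 - \frac{350}{3} = - \frac{332}{3} \approx -110.67$)
$\left(-71 + 2\right) \left(-7\right) I = \left(-71 + 2\right) \left(-7\right) \left(- \frac{332}{3}\right) = \left(-69\right) \left(-7\right) \left(- \frac{332}{3}\right) = 483 \left(- \frac{332}{3}\right) = -53452$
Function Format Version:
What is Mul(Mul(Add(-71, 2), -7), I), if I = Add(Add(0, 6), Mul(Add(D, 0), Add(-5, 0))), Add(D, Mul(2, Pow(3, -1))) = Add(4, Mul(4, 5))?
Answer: -53452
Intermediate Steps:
D = Rational(70, 3) (D = Add(Rational(-2, 3), Add(4, Mul(4, 5))) = Add(Rational(-2, 3), Add(4, 20)) = Add(Rational(-2, 3), 24) = Rational(70, 3) ≈ 23.333)
I = Rational(-332, 3) (I = Add(Add(0, 6), Mul(Add(Rational(70, 3), 0), Add(-5, 0))) = Add(6, Mul(Rational(70, 3), -5)) = Add(6, Rational(-350, 3)) = Rational(-332, 3) ≈ -110.67)
Mul(Mul(Add(-71, 2), -7), I) = Mul(Mul(Add(-71, 2), -7), Rational(-332, 3)) = Mul(Mul(-69, -7), Rational(-332, 3)) = Mul(483, Rational(-332, 3)) = -53452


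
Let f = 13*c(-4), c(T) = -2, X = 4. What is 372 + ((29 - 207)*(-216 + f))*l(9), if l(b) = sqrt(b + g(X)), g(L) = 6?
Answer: 372 + 43076*sqrt(15) ≈ 1.6720e+5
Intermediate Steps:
f = -26 (f = 13*(-2) = -26)
l(b) = sqrt(6 + b) (l(b) = sqrt(b + 6) = sqrt(6 + b))
372 + ((29 - 207)*(-216 + f))*l(9) = 372 + ((29 - 207)*(-216 - 26))*sqrt(6 + 9) = 372 + (-178*(-242))*sqrt(15) = 372 + 43076*sqrt(15)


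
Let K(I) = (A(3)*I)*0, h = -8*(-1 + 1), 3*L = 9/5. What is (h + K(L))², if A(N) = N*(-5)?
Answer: 0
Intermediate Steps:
A(N) = -5*N
L = ⅗ (L = (9/5)/3 = (9*(⅕))/3 = (⅓)*(9/5) = ⅗ ≈ 0.60000)
h = 0 (h = -8*0 = 0)
K(I) = 0 (K(I) = ((-5*3)*I)*0 = -15*I*0 = 0)
(h + K(L))² = (0 + 0)² = 0² = 0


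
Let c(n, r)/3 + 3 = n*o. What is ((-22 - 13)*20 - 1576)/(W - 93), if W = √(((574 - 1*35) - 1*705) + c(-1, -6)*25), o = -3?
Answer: 211668/8815 + 2276*I*√166/8815 ≈ 24.012 + 3.3266*I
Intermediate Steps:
c(n, r) = -9 - 9*n (c(n, r) = -9 + 3*(n*(-3)) = -9 + 3*(-3*n) = -9 - 9*n)
W = I*√166 (W = √(((574 - 1*35) - 1*705) + (-9 - 9*(-1))*25) = √(((574 - 35) - 705) + (-9 + 9)*25) = √((539 - 705) + 0*25) = √(-166 + 0) = √(-166) = I*√166 ≈ 12.884*I)
((-22 - 13)*20 - 1576)/(W - 93) = ((-22 - 13)*20 - 1576)/(I*√166 - 93) = (-35*20 - 1576)/(-93 + I*√166) = (-700 - 1576)/(-93 + I*√166) = -2276/(-93 + I*√166)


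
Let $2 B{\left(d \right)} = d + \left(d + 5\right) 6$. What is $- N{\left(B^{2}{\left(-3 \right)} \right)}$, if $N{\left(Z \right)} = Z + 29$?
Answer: $- \frac{197}{4} \approx -49.25$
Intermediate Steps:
$B{\left(d \right)} = 15 + \frac{7 d}{2}$ ($B{\left(d \right)} = \frac{d + \left(d + 5\right) 6}{2} = \frac{d + \left(5 + d\right) 6}{2} = \frac{d + \left(30 + 6 d\right)}{2} = \frac{30 + 7 d}{2} = 15 + \frac{7 d}{2}$)
$N{\left(Z \right)} = 29 + Z$
$- N{\left(B^{2}{\left(-3 \right)} \right)} = - (29 + \left(15 + \frac{7}{2} \left(-3\right)\right)^{2}) = - (29 + \left(15 - \frac{21}{2}\right)^{2}) = - (29 + \left(\frac{9}{2}\right)^{2}) = - (29 + \frac{81}{4}) = \left(-1\right) \frac{197}{4} = - \frac{197}{4}$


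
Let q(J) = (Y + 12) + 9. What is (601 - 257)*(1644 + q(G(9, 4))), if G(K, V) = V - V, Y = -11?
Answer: 568976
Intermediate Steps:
G(K, V) = 0
q(J) = 10 (q(J) = (-11 + 12) + 9 = 1 + 9 = 10)
(601 - 257)*(1644 + q(G(9, 4))) = (601 - 257)*(1644 + 10) = 344*1654 = 568976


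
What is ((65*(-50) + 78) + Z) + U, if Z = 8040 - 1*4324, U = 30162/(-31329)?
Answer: 5670938/10443 ≈ 543.04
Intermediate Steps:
U = -10054/10443 (U = 30162*(-1/31329) = -10054/10443 ≈ -0.96275)
Z = 3716 (Z = 8040 - 4324 = 3716)
((65*(-50) + 78) + Z) + U = ((65*(-50) + 78) + 3716) - 10054/10443 = ((-3250 + 78) + 3716) - 10054/10443 = (-3172 + 3716) - 10054/10443 = 544 - 10054/10443 = 5670938/10443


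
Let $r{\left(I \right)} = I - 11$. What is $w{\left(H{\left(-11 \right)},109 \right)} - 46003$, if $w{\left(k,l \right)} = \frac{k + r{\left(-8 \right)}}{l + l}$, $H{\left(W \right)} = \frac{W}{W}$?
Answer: $- \frac{5014336}{109} \approx -46003.0$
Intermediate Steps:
$r{\left(I \right)} = -11 + I$
$H{\left(W \right)} = 1$
$w{\left(k,l \right)} = \frac{-19 + k}{2 l}$ ($w{\left(k,l \right)} = \frac{k - 19}{l + l} = \frac{k - 19}{2 l} = \left(-19 + k\right) \frac{1}{2 l} = \frac{-19 + k}{2 l}$)
$w{\left(H{\left(-11 \right)},109 \right)} - 46003 = \frac{-19 + 1}{2 \cdot 109} - 46003 = \frac{1}{2} \cdot \frac{1}{109} \left(-18\right) - 46003 = - \frac{9}{109} - 46003 = - \frac{5014336}{109}$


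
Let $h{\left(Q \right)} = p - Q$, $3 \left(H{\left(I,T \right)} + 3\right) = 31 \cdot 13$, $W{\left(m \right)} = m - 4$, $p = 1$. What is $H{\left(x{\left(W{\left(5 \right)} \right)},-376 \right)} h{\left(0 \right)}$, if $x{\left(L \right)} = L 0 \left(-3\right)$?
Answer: $\frac{394}{3} \approx 131.33$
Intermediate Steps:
$W{\left(m \right)} = -4 + m$
$x{\left(L \right)} = 0$ ($x{\left(L \right)} = 0 \left(-3\right) = 0$)
$H{\left(I,T \right)} = \frac{394}{3}$ ($H{\left(I,T \right)} = -3 + \frac{31 \cdot 13}{3} = -3 + \frac{1}{3} \cdot 403 = -3 + \frac{403}{3} = \frac{394}{3}$)
$h{\left(Q \right)} = 1 - Q$
$H{\left(x{\left(W{\left(5 \right)} \right)},-376 \right)} h{\left(0 \right)} = \frac{394 \left(1 - 0\right)}{3} = \frac{394 \left(1 + 0\right)}{3} = \frac{394}{3} \cdot 1 = \frac{394}{3}$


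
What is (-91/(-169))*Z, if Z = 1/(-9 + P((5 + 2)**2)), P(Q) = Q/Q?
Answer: -7/104 ≈ -0.067308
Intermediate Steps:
P(Q) = 1
Z = -1/8 (Z = 1/(-9 + 1) = 1/(-8) = -1/8 ≈ -0.12500)
(-91/(-169))*Z = -91/(-169)*(-1/8) = -91*(-1/169)*(-1/8) = (7/13)*(-1/8) = -7/104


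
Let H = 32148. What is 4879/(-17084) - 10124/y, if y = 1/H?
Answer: -5560267162447/17084 ≈ -3.2547e+8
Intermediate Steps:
y = 1/32148 ≈ 3.1106e-5
4879/(-17084) - 10124/y = 4879/(-17084) - 10124/1/32148 = 4879*(-1/17084) - 10124*32148 = -4879/17084 - 325466352 = -5560267162447/17084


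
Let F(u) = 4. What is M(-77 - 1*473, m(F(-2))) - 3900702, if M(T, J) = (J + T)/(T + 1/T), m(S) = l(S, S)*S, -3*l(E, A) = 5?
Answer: -3539897848606/907503 ≈ -3.9007e+6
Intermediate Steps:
l(E, A) = -5/3 (l(E, A) = -1/3*5 = -5/3)
m(S) = -5*S/3
M(T, J) = (J + T)/(T + 1/T)
M(-77 - 1*473, m(F(-2))) - 3900702 = (-77 - 1*473)*(-5/3*4 + (-77 - 1*473))/(1 + (-77 - 1*473)**2) - 3900702 = (-77 - 473)*(-20/3 + (-77 - 473))/(1 + (-77 - 473)**2) - 3900702 = -550*(-20/3 - 550)/(1 + (-550)**2) - 3900702 = -550*(-1670/3)/(1 + 302500) - 3900702 = -550*(-1670/3)/302501 - 3900702 = -550*1/302501*(-1670/3) - 3900702 = 918500/907503 - 3900702 = -3539897848606/907503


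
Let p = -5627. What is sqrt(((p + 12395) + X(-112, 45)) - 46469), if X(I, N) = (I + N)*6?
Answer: I*sqrt(40103) ≈ 200.26*I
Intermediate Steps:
X(I, N) = 6*I + 6*N
sqrt(((p + 12395) + X(-112, 45)) - 46469) = sqrt(((-5627 + 12395) + (6*(-112) + 6*45)) - 46469) = sqrt((6768 + (-672 + 270)) - 46469) = sqrt((6768 - 402) - 46469) = sqrt(6366 - 46469) = sqrt(-40103) = I*sqrt(40103)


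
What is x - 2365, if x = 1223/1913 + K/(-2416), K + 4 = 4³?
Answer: -2731933983/1155452 ≈ -2364.4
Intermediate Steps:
K = 60 (K = -4 + 4³ = -4 + 64 = 60)
x = 709997/1155452 (x = 1223/1913 + 60/(-2416) = 1223*(1/1913) + 60*(-1/2416) = 1223/1913 - 15/604 = 709997/1155452 ≈ 0.61448)
x - 2365 = 709997/1155452 - 2365 = -2731933983/1155452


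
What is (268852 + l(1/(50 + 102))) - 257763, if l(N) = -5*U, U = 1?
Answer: 11084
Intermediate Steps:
l(N) = -5 (l(N) = -5*1 = -5)
(268852 + l(1/(50 + 102))) - 257763 = (268852 - 5) - 257763 = 268847 - 257763 = 11084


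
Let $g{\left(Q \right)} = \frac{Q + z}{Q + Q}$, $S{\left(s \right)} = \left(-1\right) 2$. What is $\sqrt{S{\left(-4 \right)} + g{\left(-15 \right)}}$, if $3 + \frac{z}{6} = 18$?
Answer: $\frac{3 i \sqrt{2}}{2} \approx 2.1213 i$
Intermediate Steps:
$z = 90$ ($z = -18 + 6 \cdot 18 = -18 + 108 = 90$)
$S{\left(s \right)} = -2$
$g{\left(Q \right)} = \frac{90 + Q}{2 Q}$ ($g{\left(Q \right)} = \frac{Q + 90}{Q + Q} = \frac{90 + Q}{2 Q}$)
$\sqrt{S{\left(-4 \right)} + g{\left(-15 \right)}} = \sqrt{-2 + \frac{90 - 15}{2 \left(-15\right)}} = \sqrt{-2 + \frac{1}{2} \left(- \frac{1}{15}\right) 75} = \sqrt{-2 - \frac{5}{2}} = \sqrt{- \frac{9}{2}} = \frac{3 i \sqrt{2}}{2}$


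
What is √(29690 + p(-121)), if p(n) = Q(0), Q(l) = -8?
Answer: 3*√3298 ≈ 172.28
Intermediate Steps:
p(n) = -8
√(29690 + p(-121)) = √(29690 - 8) = √29682 = 3*√3298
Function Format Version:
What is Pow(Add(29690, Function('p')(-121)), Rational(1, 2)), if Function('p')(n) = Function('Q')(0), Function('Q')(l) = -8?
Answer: Mul(3, Pow(3298, Rational(1, 2))) ≈ 172.28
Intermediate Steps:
Function('p')(n) = -8
Pow(Add(29690, Function('p')(-121)), Rational(1, 2)) = Pow(Add(29690, -8), Rational(1, 2)) = Pow(29682, Rational(1, 2)) = Mul(3, Pow(3298, Rational(1, 2)))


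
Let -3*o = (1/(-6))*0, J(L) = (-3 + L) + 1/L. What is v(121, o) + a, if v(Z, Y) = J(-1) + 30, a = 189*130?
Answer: 24595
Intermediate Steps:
J(L) = -3 + L + 1/L
a = 24570
o = 0 (o = -1/(-6)*0/3 = -1*(-⅙)*0/3 = -(-1)*0/18 = -⅓*0 = 0)
v(Z, Y) = 25 (v(Z, Y) = (-3 - 1 + 1/(-1)) + 30 = (-3 - 1 - 1) + 30 = -5 + 30 = 25)
v(121, o) + a = 25 + 24570 = 24595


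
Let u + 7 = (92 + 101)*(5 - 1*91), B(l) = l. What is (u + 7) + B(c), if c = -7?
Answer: -16605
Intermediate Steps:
u = -16605 (u = -7 + (92 + 101)*(5 - 1*91) = -7 + 193*(5 - 91) = -7 + 193*(-86) = -7 - 16598 = -16605)
(u + 7) + B(c) = (-16605 + 7) - 7 = -16598 - 7 = -16605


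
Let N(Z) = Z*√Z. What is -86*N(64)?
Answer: -44032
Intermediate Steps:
N(Z) = Z^(3/2)
-86*N(64) = -86*64^(3/2) = -86*512 = -44032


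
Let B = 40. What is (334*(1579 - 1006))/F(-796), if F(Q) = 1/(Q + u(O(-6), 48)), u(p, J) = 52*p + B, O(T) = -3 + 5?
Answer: -124781064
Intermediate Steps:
O(T) = 2
u(p, J) = 40 + 52*p (u(p, J) = 52*p + 40 = 40 + 52*p)
F(Q) = 1/(144 + Q) (F(Q) = 1/(Q + (40 + 52*2)) = 1/(Q + (40 + 104)) = 1/(Q + 144) = 1/(144 + Q))
(334*(1579 - 1006))/F(-796) = (334*(1579 - 1006))/(1/(144 - 796)) = (334*573)/(1/(-652)) = 191382/(-1/652) = 191382*(-652) = -124781064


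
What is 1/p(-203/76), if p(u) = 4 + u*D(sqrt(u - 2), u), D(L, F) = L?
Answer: 1755904/21652811 + 30856*I*sqrt(6745)/21652811 ≈ 0.081094 + 0.11704*I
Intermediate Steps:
p(u) = 4 + u*sqrt(-2 + u) (p(u) = 4 + u*sqrt(u - 2) = 4 + u*sqrt(-2 + u))
1/p(-203/76) = 1/(4 + (-203/76)*sqrt(-2 - 203/76)) = 1/(4 + (-203*1/76)*sqrt(-2 - 203*1/76)) = 1/(4 - 203*sqrt(-2 - 203/76)/76) = 1/(4 - 203*I*sqrt(6745)/2888)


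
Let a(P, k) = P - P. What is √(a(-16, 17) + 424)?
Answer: 2*√106 ≈ 20.591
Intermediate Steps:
a(P, k) = 0
√(a(-16, 17) + 424) = √(0 + 424) = √424 = 2*√106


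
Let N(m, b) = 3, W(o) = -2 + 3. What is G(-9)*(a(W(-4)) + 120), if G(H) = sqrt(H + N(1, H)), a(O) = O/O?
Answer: 121*I*sqrt(6) ≈ 296.39*I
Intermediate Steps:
W(o) = 1
a(O) = 1
G(H) = sqrt(3 + H) (G(H) = sqrt(H + 3) = sqrt(3 + H))
G(-9)*(a(W(-4)) + 120) = sqrt(3 - 9)*(1 + 120) = sqrt(-6)*121 = (I*sqrt(6))*121 = 121*I*sqrt(6)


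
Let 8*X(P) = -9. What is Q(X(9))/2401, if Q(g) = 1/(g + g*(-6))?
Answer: 8/108045 ≈ 7.4043e-5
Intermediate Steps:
X(P) = -9/8 (X(P) = (1/8)*(-9) = -9/8)
Q(g) = -1/(5*g) (Q(g) = 1/(g - 6*g) = 1/(-5*g) = -1/(5*g))
Q(X(9))/2401 = -1/(5*(-9/8))/2401 = -1/5*(-8/9)*(1/2401) = (8/45)*(1/2401) = 8/108045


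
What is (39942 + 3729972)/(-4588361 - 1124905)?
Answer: -628319/952211 ≈ -0.65985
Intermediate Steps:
(39942 + 3729972)/(-4588361 - 1124905) = 3769914/(-5713266) = 3769914*(-1/5713266) = -628319/952211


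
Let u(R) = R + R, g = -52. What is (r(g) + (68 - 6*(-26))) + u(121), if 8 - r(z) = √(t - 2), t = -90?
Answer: 474 - 2*I*√23 ≈ 474.0 - 9.5917*I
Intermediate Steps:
r(z) = 8 - 2*I*√23 (r(z) = 8 - √(-90 - 2) = 8 - √(-92) = 8 - 2*I*√23)
u(R) = 2*R
(r(g) + (68 - 6*(-26))) + u(121) = ((8 - 2*I*√23) + (68 - 6*(-26))) + 2*121 = ((8 - 2*I*√23) + (68 + 156)) + 242 = ((8 - 2*I*√23) + 224) + 242 = (232 - 2*I*√23) + 242 = 474 - 2*I*√23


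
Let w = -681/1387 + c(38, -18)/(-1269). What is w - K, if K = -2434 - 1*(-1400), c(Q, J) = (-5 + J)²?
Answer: 1818348590/1760103 ≈ 1033.1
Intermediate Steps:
w = -1597912/1760103 (w = -681/1387 + (-5 - 18)²/(-1269) = -681*1/1387 + (-23)²*(-1/1269) = -681/1387 + 529*(-1/1269) = -681/1387 - 529/1269 = -1597912/1760103 ≈ -0.90785)
K = -1034 (K = -2434 + 1400 = -1034)
w - K = -1597912/1760103 - 1*(-1034) = -1597912/1760103 + 1034 = 1818348590/1760103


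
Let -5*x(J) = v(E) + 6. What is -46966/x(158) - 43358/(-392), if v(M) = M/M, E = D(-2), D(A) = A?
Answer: 134631/4 ≈ 33658.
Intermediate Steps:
E = -2
v(M) = 1
x(J) = -7/5 (x(J) = -(1 + 6)/5 = -1/5*7 = -7/5)
-46966/x(158) - 43358/(-392) = -46966/(-7/5) - 43358/(-392) = -46966*(-5/7) - 43358*(-1/392) = 234830/7 + 3097/28 = 134631/4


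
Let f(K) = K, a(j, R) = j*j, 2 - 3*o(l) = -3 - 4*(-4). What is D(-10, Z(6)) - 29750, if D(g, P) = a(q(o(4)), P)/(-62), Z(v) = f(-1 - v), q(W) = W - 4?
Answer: -16601029/558 ≈ -29751.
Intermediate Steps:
o(l) = -11/3 (o(l) = ⅔ - (-3 - 4*(-4))/3 = ⅔ - (-3 + 16)/3 = ⅔ - ⅓*13 = ⅔ - 13/3 = -11/3)
q(W) = -4 + W
a(j, R) = j²
Z(v) = -1 - v
D(g, P) = -529/558 (D(g, P) = (-4 - 11/3)²/(-62) = (-23/3)²*(-1/62) = (529/9)*(-1/62) = -529/558)
D(-10, Z(6)) - 29750 = -529/558 - 29750 = -16601029/558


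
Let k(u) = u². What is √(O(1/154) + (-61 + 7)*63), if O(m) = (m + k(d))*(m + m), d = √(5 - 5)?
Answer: I*√80681830/154 ≈ 58.327*I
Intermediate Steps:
d = 0 (d = √0 = 0)
O(m) = 2*m² (O(m) = (m + 0²)*(m + m) = (m + 0)*(2*m) = m*(2*m) = 2*m²)
√(O(1/154) + (-61 + 7)*63) = √(2*(1/154)² + (-61 + 7)*63) = √(2*(1/154)² - 54*63) = √(2*(1/23716) - 3402) = √(1/11858 - 3402) = √(-40340915/11858) = I*√80681830/154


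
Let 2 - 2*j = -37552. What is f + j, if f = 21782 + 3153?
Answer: 43712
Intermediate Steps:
j = 18777 (j = 1 - ½*(-37552) = 1 + 18776 = 18777)
f = 24935
f + j = 24935 + 18777 = 43712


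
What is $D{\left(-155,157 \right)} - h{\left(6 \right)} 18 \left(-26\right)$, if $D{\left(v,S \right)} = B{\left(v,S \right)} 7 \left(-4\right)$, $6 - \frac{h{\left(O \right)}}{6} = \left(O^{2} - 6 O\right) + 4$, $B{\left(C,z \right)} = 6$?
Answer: $5448$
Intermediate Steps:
$h{\left(O \right)} = 12 - 6 O^{2} + 36 O$ ($h{\left(O \right)} = 36 - 6 \left(\left(O^{2} - 6 O\right) + 4\right) = 36 - 6 \left(4 + O^{2} - 6 O\right) = 36 - \left(24 - 36 O + 6 O^{2}\right) = 12 - 6 O^{2} + 36 O$)
$D{\left(v,S \right)} = -168$ ($D{\left(v,S \right)} = 6 \cdot 7 \left(-4\right) = 42 \left(-4\right) = -168$)
$D{\left(-155,157 \right)} - h{\left(6 \right)} 18 \left(-26\right) = -168 - \left(12 - 6 \cdot 6^{2} + 36 \cdot 6\right) 18 \left(-26\right) = -168 - \left(12 - 216 + 216\right) 18 \left(-26\right) = -168 - 12 \cdot 18 \left(-26\right) = -168 - 216 \left(-26\right) = -168 - -5616 = -168 + 5616 = 5448$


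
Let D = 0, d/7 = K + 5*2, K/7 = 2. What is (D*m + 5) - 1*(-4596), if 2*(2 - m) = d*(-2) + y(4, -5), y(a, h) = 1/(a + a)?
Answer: 4601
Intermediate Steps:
K = 14 (K = 7*2 = 14)
d = 168 (d = 7*(14 + 5*2) = 7*(14 + 10) = 7*24 = 168)
y(a, h) = 1/(2*a)
m = 2719/16 (m = 2 - (168*(-2) + (1/2)/4)/2 = 2 - (-336 + (1/2)*(1/4))/2 = 2 - (-336 + 1/8)/2 = 2 - 1/2*(-2687/8) = 2 + 2687/16 = 2719/16 ≈ 169.94)
(D*m + 5) - 1*(-4596) = (0*(2719/16) + 5) - 1*(-4596) = (0 + 5) + 4596 = 5 + 4596 = 4601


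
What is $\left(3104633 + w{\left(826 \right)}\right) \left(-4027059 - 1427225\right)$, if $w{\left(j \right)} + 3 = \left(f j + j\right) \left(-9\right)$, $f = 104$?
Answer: $-12676083273040$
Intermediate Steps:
$w{\left(j \right)} = -3 - 945 j$ ($w{\left(j \right)} = -3 + \left(104 j + j\right) \left(-9\right) = -3 + 105 j \left(-9\right) = -3 - 945 j$)
$\left(3104633 + w{\left(826 \right)}\right) \left(-4027059 - 1427225\right) = \left(3104633 - 780573\right) \left(-4027059 - 1427225\right) = \left(3104633 - 780573\right) \left(-5454284\right) = 2324060 \left(-5454284\right) = -12676083273040$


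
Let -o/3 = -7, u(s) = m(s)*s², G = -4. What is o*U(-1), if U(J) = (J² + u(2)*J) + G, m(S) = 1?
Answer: -147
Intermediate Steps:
u(s) = s² (u(s) = 1*s² = s²)
o = 21 (o = -3*(-7) = 21)
U(J) = -4 + J² + 4*J (U(J) = (J² + 2²*J) - 4 = (J² + 4*J) - 4 = -4 + J² + 4*J)
o*U(-1) = 21*(-4 + (-1)² + 4*(-1)) = 21*(-4 + 1 - 4) = 21*(-7) = -147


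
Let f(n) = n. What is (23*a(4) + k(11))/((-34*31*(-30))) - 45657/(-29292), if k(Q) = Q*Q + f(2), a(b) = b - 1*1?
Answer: 40258289/25728140 ≈ 1.5648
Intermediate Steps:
a(b) = -1 + b (a(b) = b - 1 = -1 + b)
k(Q) = 2 + Q² (k(Q) = Q*Q + 2 = Q² + 2 = 2 + Q²)
(23*a(4) + k(11))/((-34*31*(-30))) - 45657/(-29292) = (23*(-1 + 4) + (2 + 11²))/((-34*31*(-30))) - 45657/(-29292) = (23*3 + (2 + 121))/((-1054*(-30))) - 45657*(-1/29292) = (69 + 123)/31620 + 15219/9764 = 192*(1/31620) + 15219/9764 = 16/2635 + 15219/9764 = 40258289/25728140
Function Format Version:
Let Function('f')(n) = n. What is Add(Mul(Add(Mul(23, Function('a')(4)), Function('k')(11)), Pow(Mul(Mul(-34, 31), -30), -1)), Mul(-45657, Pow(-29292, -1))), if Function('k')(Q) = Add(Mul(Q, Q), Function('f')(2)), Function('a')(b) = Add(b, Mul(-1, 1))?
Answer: Rational(40258289, 25728140) ≈ 1.5648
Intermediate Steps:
Function('a')(b) = Add(-1, b) (Function('a')(b) = Add(b, -1) = Add(-1, b))
Function('k')(Q) = Add(2, Pow(Q, 2)) (Function('k')(Q) = Add(Mul(Q, Q), 2) = Add(Pow(Q, 2), 2) = Add(2, Pow(Q, 2)))
Add(Mul(Add(Mul(23, Function('a')(4)), Function('k')(11)), Pow(Mul(Mul(-34, 31), -30), -1)), Mul(-45657, Pow(-29292, -1))) = Add(Mul(Add(Mul(23, Add(-1, 4)), Add(2, Pow(11, 2))), Pow(Mul(Mul(-34, 31), -30), -1)), Mul(-45657, Pow(-29292, -1))) = Add(Mul(Add(Mul(23, 3), Add(2, 121)), Pow(Mul(-1054, -30), -1)), Mul(-45657, Rational(-1, 29292))) = Add(Mul(Add(69, 123), Pow(31620, -1)), Rational(15219, 9764)) = Add(Mul(192, Rational(1, 31620)), Rational(15219, 9764)) = Add(Rational(16, 2635), Rational(15219, 9764)) = Rational(40258289, 25728140)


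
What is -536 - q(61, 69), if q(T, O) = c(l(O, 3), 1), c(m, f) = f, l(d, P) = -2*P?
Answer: -537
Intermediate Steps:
q(T, O) = 1
-536 - q(61, 69) = -536 - 1*1 = -536 - 1 = -537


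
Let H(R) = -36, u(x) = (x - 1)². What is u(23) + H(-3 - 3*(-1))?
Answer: 448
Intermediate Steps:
u(x) = (-1 + x)²
u(23) + H(-3 - 3*(-1)) = (-1 + 23)² - 36 = 22² - 36 = 484 - 36 = 448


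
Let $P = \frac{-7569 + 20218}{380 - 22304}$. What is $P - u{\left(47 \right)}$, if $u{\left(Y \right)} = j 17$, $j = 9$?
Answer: $- \frac{481003}{3132} \approx -153.58$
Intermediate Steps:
$u{\left(Y \right)} = 153$ ($u{\left(Y \right)} = 9 \cdot 17 = 153$)
$P = - \frac{1807}{3132}$ ($P = \frac{12649}{-21924} = 12649 \left(- \frac{1}{21924}\right) = - \frac{1807}{3132} \approx -0.57695$)
$P - u{\left(47 \right)} = - \frac{1807}{3132} - 153 = - \frac{481003}{3132}$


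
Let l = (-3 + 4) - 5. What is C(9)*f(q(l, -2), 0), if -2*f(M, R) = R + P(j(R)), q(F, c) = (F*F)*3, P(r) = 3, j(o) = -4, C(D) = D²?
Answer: -243/2 ≈ -121.50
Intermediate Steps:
l = -4 (l = 1 - 5 = -4)
q(F, c) = 3*F² (q(F, c) = F²*3 = 3*F²)
f(M, R) = -3/2 - R/2 (f(M, R) = -(R + 3)/2 = -(3 + R)/2 = -3/2 - R/2)
C(9)*f(q(l, -2), 0) = 9²*(-3/2 - ½*0) = 81*(-3/2 + 0) = 81*(-3/2) = -243/2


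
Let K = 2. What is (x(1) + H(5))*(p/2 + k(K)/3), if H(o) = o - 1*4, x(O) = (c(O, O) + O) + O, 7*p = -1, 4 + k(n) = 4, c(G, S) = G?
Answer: -2/7 ≈ -0.28571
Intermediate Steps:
k(n) = 0 (k(n) = -4 + 4 = 0)
p = -⅐ (p = (⅐)*(-1) = -⅐ ≈ -0.14286)
x(O) = 3*O (x(O) = (O + O) + O = 2*O + O = 3*O)
H(o) = -4 + o (H(o) = o - 4 = -4 + o)
(x(1) + H(5))*(p/2 + k(K)/3) = (3*1 + (-4 + 5))*(-⅐/2 + 0/3) = (3 + 1)*(-⅐*½ + 0*(⅓)) = 4*(-1/14 + 0) = 4*(-1/14) = -2/7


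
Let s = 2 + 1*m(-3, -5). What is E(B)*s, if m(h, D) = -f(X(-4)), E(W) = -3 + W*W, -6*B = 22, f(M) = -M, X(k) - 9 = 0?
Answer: 1034/9 ≈ 114.89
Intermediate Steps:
X(k) = 9 (X(k) = 9 + 0 = 9)
B = -11/3 (B = -1/6*22 = -11/3 ≈ -3.6667)
E(W) = -3 + W**2
m(h, D) = 9 (m(h, D) = -(-1)*9 = -1*(-9) = 9)
s = 11 (s = 2 + 1*9 = 2 + 9 = 11)
E(B)*s = (-3 + (-11/3)**2)*11 = (-3 + 121/9)*11 = (94/9)*11 = 1034/9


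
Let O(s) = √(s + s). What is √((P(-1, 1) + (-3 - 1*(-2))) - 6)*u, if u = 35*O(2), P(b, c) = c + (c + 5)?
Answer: 0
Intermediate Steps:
P(b, c) = 5 + 2*c (P(b, c) = c + (5 + c) = 5 + 2*c)
O(s) = √2*√s (O(s) = √(2*s) = √2*√s)
u = 70 (u = 35*(√2*√2) = 35*2 = 70)
√((P(-1, 1) + (-3 - 1*(-2))) - 6)*u = √(((5 + 2*1) + (-3 - 1*(-2))) - 6)*70 = √(((5 + 2) + (-3 + 2)) - 6)*70 = √((7 - 1) - 6)*70 = √(6 - 6)*70 = √0*70 = 0*70 = 0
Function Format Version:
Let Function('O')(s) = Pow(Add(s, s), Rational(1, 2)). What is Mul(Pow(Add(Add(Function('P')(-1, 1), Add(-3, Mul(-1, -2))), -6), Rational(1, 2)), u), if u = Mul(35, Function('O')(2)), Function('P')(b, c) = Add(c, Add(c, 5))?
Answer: 0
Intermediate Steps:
Function('P')(b, c) = Add(5, Mul(2, c)) (Function('P')(b, c) = Add(c, Add(5, c)) = Add(5, Mul(2, c)))
Function('O')(s) = Mul(Pow(2, Rational(1, 2)), Pow(s, Rational(1, 2))) (Function('O')(s) = Pow(Mul(2, s), Rational(1, 2)) = Mul(Pow(2, Rational(1, 2)), Pow(s, Rational(1, 2))))
u = 70 (u = Mul(35, Mul(Pow(2, Rational(1, 2)), Pow(2, Rational(1, 2)))) = Mul(35, 2) = 70)
Mul(Pow(Add(Add(Function('P')(-1, 1), Add(-3, Mul(-1, -2))), -6), Rational(1, 2)), u) = Mul(Pow(Add(Add(Add(5, Mul(2, 1)), Add(-3, Mul(-1, -2))), -6), Rational(1, 2)), 70) = Mul(Pow(Add(Add(Add(5, 2), Add(-3, 2)), -6), Rational(1, 2)), 70) = Mul(Pow(Add(Add(7, -1), -6), Rational(1, 2)), 70) = Mul(Pow(Add(6, -6), Rational(1, 2)), 70) = Mul(Pow(0, Rational(1, 2)), 70) = Mul(0, 70) = 0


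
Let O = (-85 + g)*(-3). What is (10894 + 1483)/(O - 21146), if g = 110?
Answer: -12377/21221 ≈ -0.58324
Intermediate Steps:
O = -75 (O = (-85 + 110)*(-3) = 25*(-3) = -75)
(10894 + 1483)/(O - 21146) = (10894 + 1483)/(-75 - 21146) = 12377/(-21221) = 12377*(-1/21221) = -12377/21221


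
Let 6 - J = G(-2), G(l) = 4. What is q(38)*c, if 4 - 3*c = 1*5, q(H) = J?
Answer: -2/3 ≈ -0.66667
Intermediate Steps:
J = 2 (J = 6 - 1*4 = 6 - 4 = 2)
q(H) = 2
c = -1/3 (c = 4/3 - 5/3 = -1/3 ≈ -0.33333)
q(38)*c = 2*(-1/3) = -2/3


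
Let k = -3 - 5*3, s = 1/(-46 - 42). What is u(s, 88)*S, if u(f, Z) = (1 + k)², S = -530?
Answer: -153170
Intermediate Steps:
s = -1/88 (s = 1/(-88) = -1/88 ≈ -0.011364)
k = -18 (k = -3 - 15 = -18)
u(f, Z) = 289 (u(f, Z) = (1 - 18)² = (-17)² = 289)
u(s, 88)*S = 289*(-530) = -153170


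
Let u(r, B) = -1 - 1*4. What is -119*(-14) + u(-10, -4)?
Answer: 1661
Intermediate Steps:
u(r, B) = -5 (u(r, B) = -1 - 4 = -5)
-119*(-14) + u(-10, -4) = -119*(-14) - 5 = 1666 - 5 = 1661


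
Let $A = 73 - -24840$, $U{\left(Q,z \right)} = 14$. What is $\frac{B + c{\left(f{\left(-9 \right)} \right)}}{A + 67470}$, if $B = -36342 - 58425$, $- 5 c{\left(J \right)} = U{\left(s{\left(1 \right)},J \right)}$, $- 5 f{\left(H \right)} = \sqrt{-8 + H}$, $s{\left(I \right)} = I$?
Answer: $- \frac{473849}{461915} \approx -1.0258$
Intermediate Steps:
$f{\left(H \right)} = - \frac{\sqrt{-8 + H}}{5}$
$c{\left(J \right)} = - \frac{14}{5}$ ($c{\left(J \right)} = \left(- \frac{1}{5}\right) 14 = - \frac{14}{5}$)
$B = -94767$
$A = 24913$ ($A = 73 + 24840 = 24913$)
$\frac{B + c{\left(f{\left(-9 \right)} \right)}}{A + 67470} = \frac{-94767 - \frac{14}{5}}{24913 + 67470} = - \frac{473849}{5 \cdot 92383} = \left(- \frac{473849}{5}\right) \frac{1}{92383} = - \frac{473849}{461915}$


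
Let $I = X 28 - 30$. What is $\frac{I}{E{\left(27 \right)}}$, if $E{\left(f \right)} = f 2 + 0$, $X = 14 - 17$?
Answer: $- \frac{19}{9} \approx -2.1111$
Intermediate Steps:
$X = -3$ ($X = 14 - 17 = -3$)
$E{\left(f \right)} = 2 f$ ($E{\left(f \right)} = 2 f + 0 = 2 f$)
$I = -114$ ($I = \left(-3\right) 28 - 30 = -84 - 30 = -114$)
$\frac{I}{E{\left(27 \right)}} = - \frac{114}{2 \cdot 27} = - \frac{114}{54} = \left(-114\right) \frac{1}{54} = - \frac{19}{9}$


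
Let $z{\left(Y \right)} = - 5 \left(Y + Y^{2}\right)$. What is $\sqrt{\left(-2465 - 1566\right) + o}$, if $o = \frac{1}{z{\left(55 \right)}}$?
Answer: $\frac{3 i \sqrt{1062213306}}{1540} \approx 63.49 i$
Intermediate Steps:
$z{\left(Y \right)} = - 5 Y - 5 Y^{2}$
$o = - \frac{1}{15400}$ ($o = \frac{1}{\left(-5\right) 55 \left(1 + 55\right)} = \frac{1}{\left(-5\right) 55 \cdot 56} = \frac{1}{-15400} = - \frac{1}{15400} \approx -6.4935 \cdot 10^{-5}$)
$\sqrt{\left(-2465 - 1566\right) + o} = \sqrt{\left(-2465 - 1566\right) - \frac{1}{15400}} = \sqrt{-4031 - \frac{1}{15400}} = \sqrt{- \frac{62077401}{15400}} = \frac{3 i \sqrt{1062213306}}{1540}$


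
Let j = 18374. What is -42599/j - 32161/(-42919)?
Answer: -1237380267/788593706 ≈ -1.5691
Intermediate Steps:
-42599/j - 32161/(-42919) = -42599/18374 - 32161/(-42919) = -42599*1/18374 - 32161*(-1/42919) = -42599/18374 + 32161/42919 = -1237380267/788593706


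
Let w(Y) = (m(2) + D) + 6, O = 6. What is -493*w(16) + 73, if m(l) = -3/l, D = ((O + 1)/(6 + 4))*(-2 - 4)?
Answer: -749/10 ≈ -74.900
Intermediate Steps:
D = -21/5 (D = ((6 + 1)/(6 + 4))*(-2 - 4) = (7/10)*(-6) = -21/5 ≈ -4.2000)
w(Y) = 3/10 (w(Y) = (-3/2 - 21/5) + 6 = -57/10 + 6 = 3/10)
-493*w(16) + 73 = -493*3/10 + 73 = -1479/10 + 73 = -749/10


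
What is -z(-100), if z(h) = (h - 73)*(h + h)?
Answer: -34600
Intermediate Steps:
z(h) = 2*h*(-73 + h) (z(h) = (-73 + h)*(2*h) = 2*h*(-73 + h))
-z(-100) = -2*(-100)*(-73 - 100) = -2*(-100)*(-173) = -1*34600 = -34600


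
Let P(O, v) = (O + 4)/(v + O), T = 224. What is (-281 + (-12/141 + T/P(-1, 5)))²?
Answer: 6145441/19881 ≈ 309.11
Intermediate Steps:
P(O, v) = (4 + O)/(O + v)
(-281 + (-12/141 + T/P(-1, 5)))² = (-281 + (-12/141 + 224/(((4 - 1)/(-1 + 5)))))² = (-281 + (-12*1/141 + 224/((3/4))))² = (-281 + (-4/47 + 224/(((¼)*3))))² = (-281 + (-4/47 + 224/(¾)))² = (-281 + (-4/47 + 224*(4/3)))² = (-281 + (-4/47 + 896/3))² = (-281 + 42100/141)² = (2479/141)² = 6145441/19881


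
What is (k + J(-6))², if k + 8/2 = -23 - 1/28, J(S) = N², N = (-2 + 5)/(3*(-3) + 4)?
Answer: 348680929/490000 ≈ 711.59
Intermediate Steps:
N = -⅗ (N = 3/(-9 + 4) = 3/(-5) = 3*(-⅕) = -⅗ ≈ -0.60000)
J(S) = 9/25 (J(S) = (-⅗)² = 9/25)
k = -757/28 (k = -4 + (-23 - 1/28) = -4 - 645/28 = -757/28 ≈ -27.036)
(k + J(-6))² = (-757/28 + 9/25)² = (-18673/700)² = 348680929/490000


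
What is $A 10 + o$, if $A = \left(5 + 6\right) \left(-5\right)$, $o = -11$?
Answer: $-561$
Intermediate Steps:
$A = -55$ ($A = 11 \left(-5\right) = -55$)
$A 10 + o = \left(-55\right) 10 - 11 = -550 - 11 = -561$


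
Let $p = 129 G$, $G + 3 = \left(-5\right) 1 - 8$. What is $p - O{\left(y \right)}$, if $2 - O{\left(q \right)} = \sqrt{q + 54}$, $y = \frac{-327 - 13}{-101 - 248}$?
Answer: $-2066 + \frac{\sqrt{6695914}}{349} \approx -2058.6$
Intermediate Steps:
$G = -16$ ($G = -3 - 13 = -16$)
$y = \frac{340}{349}$ ($y = - \frac{340}{-349} = \left(-340\right) \left(- \frac{1}{349}\right) = \frac{340}{349} \approx 0.97421$)
$p = -2064$ ($p = 129 \left(-16\right) = -2064$)
$O{\left(q \right)} = 2 - \sqrt{54 + q}$ ($O{\left(q \right)} = 2 - \sqrt{q + 54} = 2 - \sqrt{54 + q}$)
$p - O{\left(y \right)} = -2064 - \left(2 - \sqrt{54 + \frac{340}{349}}\right) = -2064 - \left(2 - \sqrt{\frac{19186}{349}}\right) = -2064 - \left(2 - \frac{\sqrt{6695914}}{349}\right) = -2066 + \frac{\sqrt{6695914}}{349}$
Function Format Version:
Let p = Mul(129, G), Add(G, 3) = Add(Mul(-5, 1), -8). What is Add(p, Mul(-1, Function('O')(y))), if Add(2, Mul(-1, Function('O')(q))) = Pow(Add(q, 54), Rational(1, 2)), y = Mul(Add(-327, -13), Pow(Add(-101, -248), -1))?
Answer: Add(-2066, Mul(Rational(1, 349), Pow(6695914, Rational(1, 2)))) ≈ -2058.6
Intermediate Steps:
G = -16 (G = Add(-3, Add(Mul(-5, 1), -8)) = Add(-3, Add(-5, -8)) = Add(-3, -13) = -16)
y = Rational(340, 349) (y = Mul(-340, Pow(-349, -1)) = Mul(-340, Rational(-1, 349)) = Rational(340, 349) ≈ 0.97421)
p = -2064 (p = Mul(129, -16) = -2064)
Function('O')(q) = Add(2, Mul(-1, Pow(Add(54, q), Rational(1, 2)))) (Function('O')(q) = Add(2, Mul(-1, Pow(Add(q, 54), Rational(1, 2)))) = Add(2, Mul(-1, Pow(Add(54, q), Rational(1, 2)))))
Add(p, Mul(-1, Function('O')(y))) = Add(-2064, Mul(-1, Add(2, Mul(-1, Pow(Add(54, Rational(340, 349)), Rational(1, 2)))))) = Add(-2064, Mul(-1, Add(2, Mul(-1, Pow(Rational(19186, 349), Rational(1, 2)))))) = Add(-2064, Mul(-1, Add(2, Mul(-1, Mul(Rational(1, 349), Pow(6695914, Rational(1, 2))))))) = Add(-2064, Mul(-1, Add(2, Mul(Rational(-1, 349), Pow(6695914, Rational(1, 2)))))) = Add(-2064, Add(-2, Mul(Rational(1, 349), Pow(6695914, Rational(1, 2))))) = Add(-2066, Mul(Rational(1, 349), Pow(6695914, Rational(1, 2))))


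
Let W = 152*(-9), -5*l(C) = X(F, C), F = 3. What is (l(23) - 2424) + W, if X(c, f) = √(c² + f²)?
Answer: -3792 - √538/5 ≈ -3796.6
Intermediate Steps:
l(C) = -√(9 + C²)/5 (l(C) = -√(3² + C²)/5 = -√(9 + C²)/5)
W = -1368
(l(23) - 2424) + W = (-√(9 + 23²)/5 - 2424) - 1368 = (-√(9 + 529)/5 - 2424) - 1368 = (-√538/5 - 2424) - 1368 = (-2424 - √538/5) - 1368 = -3792 - √538/5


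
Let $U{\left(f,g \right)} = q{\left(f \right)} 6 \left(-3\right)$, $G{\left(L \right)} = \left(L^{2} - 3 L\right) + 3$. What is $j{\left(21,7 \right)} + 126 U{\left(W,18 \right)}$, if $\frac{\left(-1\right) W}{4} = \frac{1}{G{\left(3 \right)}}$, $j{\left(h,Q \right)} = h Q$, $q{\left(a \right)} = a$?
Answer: $3171$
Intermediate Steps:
$G{\left(L \right)} = 3 + L^{2} - 3 L$
$j{\left(h,Q \right)} = Q h$
$W = - \frac{4}{3}$ ($W = - \frac{4}{3 + 3^{2} - 9} = - \frac{4}{3 + 9 - 9} = - \frac{4}{3} \approx -1.3333$)
$U{\left(f,g \right)} = - 18 f$ ($U{\left(f,g \right)} = f 6 \left(-3\right) = 6 f \left(-3\right) = - 18 f$)
$j{\left(21,7 \right)} + 126 U{\left(W,18 \right)} = 7 \cdot 21 + 126 \left(\left(-18\right) \left(- \frac{4}{3}\right)\right) = 147 + 126 \cdot 24 = 147 + 3024 = 3171$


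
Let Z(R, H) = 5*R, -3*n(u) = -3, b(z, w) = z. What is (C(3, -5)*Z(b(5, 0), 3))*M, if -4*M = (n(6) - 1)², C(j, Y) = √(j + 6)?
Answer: 0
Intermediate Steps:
C(j, Y) = √(6 + j)
n(u) = 1 (n(u) = -⅓*(-3) = 1)
M = 0 (M = -(1 - 1)²/4 = -¼*0² = -¼*0 = 0)
(C(3, -5)*Z(b(5, 0), 3))*M = (√(6 + 3)*(5*5))*0 = (√9*25)*0 = (3*25)*0 = 75*0 = 0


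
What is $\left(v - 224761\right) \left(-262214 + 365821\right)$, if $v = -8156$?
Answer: $-24131831619$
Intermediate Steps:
$\left(v - 224761\right) \left(-262214 + 365821\right) = \left(-8156 - 224761\right) \left(-262214 + 365821\right) = \left(-232917\right) 103607 = -24131831619$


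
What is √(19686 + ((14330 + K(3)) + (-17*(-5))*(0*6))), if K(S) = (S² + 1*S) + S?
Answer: √34031 ≈ 184.47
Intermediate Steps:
K(S) = S² + 2*S (K(S) = (S² + S) + S = (S + S²) + S = S² + 2*S)
√(19686 + ((14330 + K(3)) + (-17*(-5))*(0*6))) = √(19686 + ((14330 + 3*(2 + 3)) + (-17*(-5))*(0*6))) = √(19686 + ((14330 + 3*5) + 85*0)) = √(19686 + ((14330 + 15) + 0)) = √(19686 + (14345 + 0)) = √(19686 + 14345) = √34031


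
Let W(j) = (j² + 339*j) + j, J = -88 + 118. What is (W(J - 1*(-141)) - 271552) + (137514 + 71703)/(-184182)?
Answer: -11307064113/61394 ≈ -1.8417e+5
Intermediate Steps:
J = 30
W(j) = j² + 340*j
(W(J - 1*(-141)) - 271552) + (137514 + 71703)/(-184182) = ((30 - 1*(-141))*(340 + (30 - 1*(-141))) - 271552) + (137514 + 71703)/(-184182) = ((30 + 141)*(340 + (30 + 141)) - 271552) + 209217*(-1/184182) = (171*(340 + 171) - 271552) - 69739/61394 = (171*511 - 271552) - 69739/61394 = (87381 - 271552) - 69739/61394 = -184171 - 69739/61394 = -11307064113/61394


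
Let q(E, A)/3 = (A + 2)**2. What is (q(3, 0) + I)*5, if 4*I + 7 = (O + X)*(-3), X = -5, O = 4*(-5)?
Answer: 145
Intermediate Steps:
O = -20
I = 17 (I = -7/4 + ((-20 - 5)*(-3))/4 = -7/4 + (-25*(-3))/4 = -7/4 + (1/4)*75 = -7/4 + 75/4 = 17)
q(E, A) = 3*(2 + A)**2 (q(E, A) = 3*(A + 2)**2 = 3*(2 + A)**2)
(q(3, 0) + I)*5 = (3*(2 + 0)**2 + 17)*5 = (3*2**2 + 17)*5 = (3*4 + 17)*5 = (12 + 17)*5 = 29*5 = 145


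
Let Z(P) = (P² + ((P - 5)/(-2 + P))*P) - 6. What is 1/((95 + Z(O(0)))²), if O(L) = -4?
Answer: 1/9801 ≈ 0.00010203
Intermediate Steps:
Z(P) = -6 + P² + P*(-5 + P)/(-2 + P) (Z(P) = (P² + ((-5 + P)/(-2 + P))*P) - 6 = (P² + P*(-5 + P)/(-2 + P)) - 6 = -6 + P² + P*(-5 + P)/(-2 + P))
1/((95 + Z(O(0)))²) = 1/((95 + (12 + (-4)³ - 1*(-4)² - 11*(-4))/(-2 - 4))²) = 1/((95 + (12 - 64 - 1*16 + 44)/(-6))²) = 1/((95 - (12 - 64 - 16 + 44)/6)²) = 1/((95 - ⅙*(-24))²) = 1/((95 + 4)²) = 1/(99²) = 1/9801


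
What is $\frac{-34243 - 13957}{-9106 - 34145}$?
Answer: $\frac{48200}{43251} \approx 1.1144$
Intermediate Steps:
$\frac{-34243 - 13957}{-9106 - 34145} = - \frac{48200}{-9106 - 34145} = - \frac{48200}{-43251} = \left(-48200\right) \left(- \frac{1}{43251}\right) = \frac{48200}{43251}$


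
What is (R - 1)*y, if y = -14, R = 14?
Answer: -182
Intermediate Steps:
(R - 1)*y = (14 - 1)*(-14) = 13*(-14) = -182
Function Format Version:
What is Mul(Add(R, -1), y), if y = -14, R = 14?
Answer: -182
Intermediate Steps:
Mul(Add(R, -1), y) = Mul(Add(14, -1), -14) = Mul(13, -14) = -182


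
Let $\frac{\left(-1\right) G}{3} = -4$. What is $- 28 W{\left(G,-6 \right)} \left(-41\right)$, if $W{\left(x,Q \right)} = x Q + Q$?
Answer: $-89544$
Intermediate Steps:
$G = 12$ ($G = \left(-3\right) \left(-4\right) = 12$)
$W{\left(x,Q \right)} = Q + Q x$ ($W{\left(x,Q \right)} = Q x + Q = Q + Q x$)
$- 28 W{\left(G,-6 \right)} \left(-41\right) = - 28 \left(- 6 \left(1 + 12\right)\right) \left(-41\right) = - 28 \left(\left(-6\right) 13\right) \left(-41\right) = \left(-28\right) \left(-78\right) \left(-41\right) = 2184 \left(-41\right) = -89544$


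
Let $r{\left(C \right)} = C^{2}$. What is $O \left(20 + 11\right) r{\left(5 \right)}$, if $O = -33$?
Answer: $-25575$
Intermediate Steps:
$O \left(20 + 11\right) r{\left(5 \right)} = - 33 \left(20 + 11\right) 5^{2} = \left(-33\right) 31 \cdot 25 = \left(-1023\right) 25 = -25575$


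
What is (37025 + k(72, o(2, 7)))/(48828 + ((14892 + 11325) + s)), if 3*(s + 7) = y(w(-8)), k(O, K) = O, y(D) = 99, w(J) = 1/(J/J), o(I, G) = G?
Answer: 37097/75071 ≈ 0.49416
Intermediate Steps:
w(J) = 1 (w(J) = 1/1 = 1)
s = 26 (s = -7 + (1/3)*99 = -7 + 33 = 26)
(37025 + k(72, o(2, 7)))/(48828 + ((14892 + 11325) + s)) = (37025 + 72)/(48828 + ((14892 + 11325) + 26)) = 37097/(48828 + (26217 + 26)) = 37097/(48828 + 26243) = 37097/75071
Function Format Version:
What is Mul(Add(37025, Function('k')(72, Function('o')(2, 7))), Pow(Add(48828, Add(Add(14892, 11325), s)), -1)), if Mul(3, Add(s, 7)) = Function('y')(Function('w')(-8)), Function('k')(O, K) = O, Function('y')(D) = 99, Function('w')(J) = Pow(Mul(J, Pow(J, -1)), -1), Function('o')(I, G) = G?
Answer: Rational(37097, 75071) ≈ 0.49416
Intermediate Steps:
Function('w')(J) = 1 (Function('w')(J) = Pow(1, -1) = 1)
s = 26 (s = Add(-7, Mul(Rational(1, 3), 99)) = Add(-7, 33) = 26)
Mul(Add(37025, Function('k')(72, Function('o')(2, 7))), Pow(Add(48828, Add(Add(14892, 11325), s)), -1)) = Mul(Add(37025, 72), Pow(Add(48828, Add(Add(14892, 11325), 26)), -1)) = Mul(37097, Pow(Add(48828, Add(26217, 26)), -1)) = Mul(37097, Pow(Add(48828, 26243), -1)) = Mul(37097, Pow(75071, -1)) = Mul(37097, Rational(1, 75071)) = Rational(37097, 75071)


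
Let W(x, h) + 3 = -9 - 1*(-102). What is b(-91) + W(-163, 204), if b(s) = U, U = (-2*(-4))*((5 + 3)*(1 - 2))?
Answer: 26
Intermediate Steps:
W(x, h) = 90 (W(x, h) = -3 + (-9 - 1*(-102)) = -3 + (-9 + 102) = -3 + 93 = 90)
U = -64 (U = 8*(8*(-1)) = 8*(-8) = -64)
b(s) = -64
b(-91) + W(-163, 204) = -64 + 90 = 26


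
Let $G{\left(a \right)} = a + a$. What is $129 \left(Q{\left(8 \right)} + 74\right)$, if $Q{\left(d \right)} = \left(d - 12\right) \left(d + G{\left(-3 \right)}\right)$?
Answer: $8514$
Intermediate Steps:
$G{\left(a \right)} = 2 a$
$Q{\left(d \right)} = \left(-12 + d\right) \left(-6 + d\right)$ ($Q{\left(d \right)} = \left(d - 12\right) \left(d + 2 \left(-3\right)\right) = \left(-12 + d\right) \left(d - 6\right) = \left(-12 + d\right) \left(-6 + d\right)$)
$129 \left(Q{\left(8 \right)} + 74\right) = 129 \left(\left(72 + 8^{2} - 144\right) + 74\right) = 129 \left(\left(72 + 64 - 144\right) + 74\right) = 129 \left(-8 + 74\right) = 129 \cdot 66 = 8514$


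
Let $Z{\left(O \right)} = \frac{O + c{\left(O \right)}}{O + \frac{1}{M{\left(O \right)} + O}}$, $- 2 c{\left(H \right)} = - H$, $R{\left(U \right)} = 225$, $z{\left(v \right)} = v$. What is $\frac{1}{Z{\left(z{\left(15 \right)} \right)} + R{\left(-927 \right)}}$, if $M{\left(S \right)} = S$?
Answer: $\frac{451}{102150} \approx 0.0044151$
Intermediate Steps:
$c{\left(H \right)} = \frac{H}{2}$ ($c{\left(H \right)} = - \frac{\left(-1\right) H}{2} = \frac{H}{2}$)
$Z{\left(O \right)} = \frac{3 O}{2 \left(O + \frac{1}{2 O}\right)}$ ($Z{\left(O \right)} = \frac{O + \frac{O}{2}}{O + \frac{1}{O + O}} = \frac{\frac{3}{2} O}{O + \frac{1}{2 O}} = \frac{3 O}{2 \left(O + \frac{1}{2 O}\right)}$)
$\frac{1}{Z{\left(z{\left(15 \right)} \right)} + R{\left(-927 \right)}} = \frac{1}{\frac{3 \cdot 15^{2}}{1 + 2 \cdot 15^{2}} + 225} = \frac{1}{3 \cdot 225 \frac{1}{1 + 2 \cdot 225} + 225} = \frac{1}{3 \cdot 225 \frac{1}{1 + 450} + 225} = \frac{1}{3 \cdot 225 \cdot \frac{1}{451} + 225} = \frac{1}{\frac{675}{451} + 225} = \frac{1}{\frac{102150}{451}} = \frac{451}{102150}$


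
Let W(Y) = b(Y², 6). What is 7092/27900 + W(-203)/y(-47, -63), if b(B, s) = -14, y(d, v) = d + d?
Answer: 14684/36425 ≈ 0.40313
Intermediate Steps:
y(d, v) = 2*d
W(Y) = -14
7092/27900 + W(-203)/y(-47, -63) = 7092/27900 - 14/(2*(-47)) = 7092*(1/27900) - 14/(-94) = 197/775 - 14*(-1/94) = 197/775 + 7/47 = 14684/36425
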